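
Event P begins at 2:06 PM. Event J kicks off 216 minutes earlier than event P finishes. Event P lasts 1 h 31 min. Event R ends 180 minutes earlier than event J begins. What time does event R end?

9:01 AM

Event P ends at 2:06 PM + 91 min = 3:37 PM.
Event J starts at 3:37 PM − 216 min = 12:01 PM.
Event R ends at 12:01 PM − 180 min = 9:01 AM.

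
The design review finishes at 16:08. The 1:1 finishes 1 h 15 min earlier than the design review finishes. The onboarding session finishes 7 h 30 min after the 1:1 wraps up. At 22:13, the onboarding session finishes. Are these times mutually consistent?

No

The 1:1 ends at 16:08 − 75 min = 14:53.
The onboarding session ends at 14:53 + 450 min = 22:23.
But the onboarding session is also said to end at 22:13 — a 10-minute conflict.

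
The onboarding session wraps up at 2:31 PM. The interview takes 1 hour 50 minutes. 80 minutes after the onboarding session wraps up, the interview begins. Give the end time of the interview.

5:41 PM

The interview starts at 2:31 PM + 80 min = 3:51 PM.
The interview ends at 3:51 PM + 110 min = 5:41 PM.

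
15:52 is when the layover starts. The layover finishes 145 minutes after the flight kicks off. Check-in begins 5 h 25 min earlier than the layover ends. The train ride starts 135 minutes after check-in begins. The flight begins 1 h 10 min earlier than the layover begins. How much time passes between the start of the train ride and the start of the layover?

The flight starts at 15:52 − 70 min = 14:42.
The layover ends at 14:42 + 145 min = 17:07.
Check-in starts at 17:07 − 325 min = 11:42.
The train ride starts at 11:42 + 135 min = 13:57.
From 13:57 to 15:52 is 115 minutes.

115 minutes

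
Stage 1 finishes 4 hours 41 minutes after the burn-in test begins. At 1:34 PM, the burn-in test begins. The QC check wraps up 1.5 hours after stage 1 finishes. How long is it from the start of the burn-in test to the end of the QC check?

Stage 1 ends at 1:34 PM + 281 min = 6:15 PM.
The QC check ends at 6:15 PM + 90 min = 7:45 PM.
From 1:34 PM to 7:45 PM is 6 h 11 min.

6 h 11 min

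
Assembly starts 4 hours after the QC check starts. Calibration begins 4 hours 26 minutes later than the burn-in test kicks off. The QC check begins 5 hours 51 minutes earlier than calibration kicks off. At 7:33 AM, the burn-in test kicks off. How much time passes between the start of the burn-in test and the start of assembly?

2 h 35 min

Calibration starts at 7:33 AM + 266 min = 11:59 AM.
The QC check starts at 11:59 AM − 351 min = 6:08 AM.
Assembly starts at 6:08 AM + 240 min = 10:08 AM.
From 7:33 AM to 10:08 AM is 2 h 35 min.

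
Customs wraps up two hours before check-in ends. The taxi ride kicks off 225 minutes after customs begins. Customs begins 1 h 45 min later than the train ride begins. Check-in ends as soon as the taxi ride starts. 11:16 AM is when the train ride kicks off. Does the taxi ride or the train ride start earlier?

Customs starts at 11:16 AM + 105 min = 1:01 PM.
The taxi ride starts at 1:01 PM + 225 min = 4:46 PM.
The taxi ride starts at 4:46 PM and the train ride starts at 11:16 AM, so the train ride is first.

the train ride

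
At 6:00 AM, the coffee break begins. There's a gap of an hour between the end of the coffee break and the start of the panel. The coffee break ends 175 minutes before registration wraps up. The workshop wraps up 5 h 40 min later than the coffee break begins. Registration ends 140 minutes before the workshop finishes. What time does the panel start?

The workshop ends at 6:00 AM + 340 min = 11:40 AM.
Registration ends at 11:40 AM − 140 min = 9:20 AM.
The coffee break ends at 9:20 AM − 175 min = 6:25 AM.
The panel starts at 6:25 AM + 60 min = 7:25 AM.

7:25 AM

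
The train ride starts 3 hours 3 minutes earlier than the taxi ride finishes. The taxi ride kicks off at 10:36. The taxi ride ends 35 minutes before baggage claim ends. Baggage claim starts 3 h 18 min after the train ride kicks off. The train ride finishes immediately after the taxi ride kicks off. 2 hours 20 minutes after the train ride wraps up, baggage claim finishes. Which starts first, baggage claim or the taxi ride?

The train ride ends at 10:36.
Baggage claim ends at 10:36 + 140 min = 12:56.
The taxi ride ends at 12:56 − 35 min = 12:21.
The train ride starts at 12:21 − 183 min = 09:18.
Baggage claim starts at 09:18 + 198 min = 12:36.
Baggage claim starts at 12:36 and the taxi ride starts at 10:36, so the taxi ride is first.

the taxi ride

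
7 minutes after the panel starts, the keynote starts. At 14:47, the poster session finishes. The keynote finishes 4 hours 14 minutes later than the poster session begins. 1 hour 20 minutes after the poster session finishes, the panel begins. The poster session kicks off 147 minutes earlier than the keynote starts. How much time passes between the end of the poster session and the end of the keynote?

3 hours 14 minutes

The panel starts at 14:47 + 80 min = 16:07.
The keynote starts at 16:07 + 7 min = 16:14.
The poster session starts at 16:14 − 147 min = 13:47.
The keynote ends at 13:47 + 254 min = 18:01.
From 14:47 to 18:01 is 3 hours 14 minutes.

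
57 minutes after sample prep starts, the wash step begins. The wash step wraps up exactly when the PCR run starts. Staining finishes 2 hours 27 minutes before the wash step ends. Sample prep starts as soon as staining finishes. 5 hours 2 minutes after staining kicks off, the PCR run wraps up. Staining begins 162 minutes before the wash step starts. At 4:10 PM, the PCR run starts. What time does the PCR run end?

The wash step ends at 4:10 PM.
Staining ends at 4:10 PM − 147 min = 1:43 PM.
So sample prep starts at 1:43 PM.
The wash step starts at 1:43 PM + 57 min = 2:40 PM.
Staining starts at 2:40 PM − 162 min = 11:58 AM.
The PCR run ends at 11:58 AM + 302 min = 5:00 PM.

5:00 PM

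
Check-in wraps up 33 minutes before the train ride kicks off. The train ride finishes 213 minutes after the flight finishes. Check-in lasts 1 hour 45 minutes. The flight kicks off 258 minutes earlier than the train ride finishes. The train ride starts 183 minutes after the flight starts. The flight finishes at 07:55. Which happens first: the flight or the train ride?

the flight

The train ride ends at 07:55 + 213 min = 11:28.
The flight starts at 11:28 − 258 min = 07:10.
The train ride starts at 07:10 + 183 min = 10:13.
The flight starts at 07:10 and the train ride starts at 10:13, so the flight is first.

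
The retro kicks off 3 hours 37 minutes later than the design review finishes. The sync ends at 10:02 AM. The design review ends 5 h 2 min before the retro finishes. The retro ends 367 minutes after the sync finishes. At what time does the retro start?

2:44 PM

The retro ends at 10:02 AM + 367 min = 4:09 PM.
The design review ends at 4:09 PM − 302 min = 11:07 AM.
The retro starts at 11:07 AM + 217 min = 2:44 PM.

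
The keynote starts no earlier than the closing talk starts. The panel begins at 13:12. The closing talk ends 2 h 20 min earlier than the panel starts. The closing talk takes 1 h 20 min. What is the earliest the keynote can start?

The closing talk ends at 13:12 − 140 min = 10:52.
The closing talk starts at 10:52 − 80 min = 09:32.
The keynote is bounded by the closing talk, so the earliest it can start is 09:32.

09:32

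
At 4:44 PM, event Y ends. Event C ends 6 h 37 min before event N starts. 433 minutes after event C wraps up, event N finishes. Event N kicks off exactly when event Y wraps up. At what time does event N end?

5:20 PM

Event N starts at 4:44 PM.
Event C ends at 4:44 PM − 397 min = 10:07 AM.
Event N ends at 10:07 AM + 433 min = 5:20 PM.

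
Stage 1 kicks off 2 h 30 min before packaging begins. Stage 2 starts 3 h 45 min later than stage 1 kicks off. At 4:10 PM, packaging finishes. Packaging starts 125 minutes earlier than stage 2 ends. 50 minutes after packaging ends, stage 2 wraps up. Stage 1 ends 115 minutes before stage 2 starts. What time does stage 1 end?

Stage 2 ends at 4:10 PM + 50 min = 5:00 PM.
Packaging starts at 5:00 PM − 125 min = 2:55 PM.
Stage 1 starts at 2:55 PM − 150 min = 12:25 PM.
Stage 2 starts at 12:25 PM + 225 min = 4:10 PM.
Stage 1 ends at 4:10 PM − 115 min = 2:15 PM.

2:15 PM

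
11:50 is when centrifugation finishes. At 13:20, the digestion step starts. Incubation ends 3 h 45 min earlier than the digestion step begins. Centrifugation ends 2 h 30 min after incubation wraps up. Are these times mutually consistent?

No

Incubation ends at 13:20 − 225 min = 09:35.
Centrifugation ends at 09:35 + 150 min = 12:05.
But centrifugation is also said to end at 11:50 — a 15-minute conflict.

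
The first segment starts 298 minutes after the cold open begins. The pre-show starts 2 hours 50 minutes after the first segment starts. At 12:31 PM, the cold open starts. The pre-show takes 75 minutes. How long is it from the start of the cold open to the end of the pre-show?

The first segment starts at 12:31 PM + 298 min = 5:29 PM.
The pre-show starts at 5:29 PM + 170 min = 8:19 PM.
The pre-show ends at 8:19 PM + 75 min = 9:34 PM.
From 12:31 PM to 9:34 PM is 9 h 3 min.

9 h 3 min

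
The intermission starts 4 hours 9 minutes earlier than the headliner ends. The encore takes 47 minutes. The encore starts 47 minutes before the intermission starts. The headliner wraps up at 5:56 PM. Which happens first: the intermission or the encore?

The intermission starts at 5:56 PM − 249 min = 1:47 PM.
The encore starts at 1:47 PM − 47 min = 1:00 PM.
The intermission starts at 1:47 PM and the encore starts at 1:00 PM, so the encore is first.

the encore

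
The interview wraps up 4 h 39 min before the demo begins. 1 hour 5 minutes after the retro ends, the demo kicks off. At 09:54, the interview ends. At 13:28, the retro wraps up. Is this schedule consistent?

The demo starts at 13:28 + 65 min = 14:33.
The interview ends at 14:33 − 279 min = 09:54.
That matches the stated 09:54, so the schedule is consistent.

Yes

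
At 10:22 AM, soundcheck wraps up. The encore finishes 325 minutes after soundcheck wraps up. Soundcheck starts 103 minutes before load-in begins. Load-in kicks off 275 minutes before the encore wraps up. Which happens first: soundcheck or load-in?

soundcheck

The encore ends at 10:22 AM + 325 min = 3:47 PM.
Load-in starts at 3:47 PM − 275 min = 11:12 AM.
Soundcheck starts at 11:12 AM − 103 min = 9:29 AM.
Soundcheck starts at 9:29 AM and load-in starts at 11:12 AM, so soundcheck is first.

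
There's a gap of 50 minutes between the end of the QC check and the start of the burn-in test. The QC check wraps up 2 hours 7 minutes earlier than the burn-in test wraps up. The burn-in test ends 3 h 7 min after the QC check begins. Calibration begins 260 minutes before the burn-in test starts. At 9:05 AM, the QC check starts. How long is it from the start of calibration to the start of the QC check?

The burn-in test ends at 9:05 AM + 187 min = 12:12 PM.
The QC check ends at 12:12 PM − 127 min = 10:05 AM.
The burn-in test starts at 10:05 AM + 50 min = 10:55 AM.
Calibration starts at 10:55 AM − 260 min = 6:35 AM.
From 6:35 AM to 9:05 AM is 2 hours 30 minutes.

2 hours 30 minutes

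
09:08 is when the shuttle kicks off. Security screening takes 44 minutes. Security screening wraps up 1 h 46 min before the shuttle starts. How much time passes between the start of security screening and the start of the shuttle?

Security screening ends at 09:08 − 106 min = 07:22.
Security screening starts at 07:22 − 44 min = 06:38.
From 06:38 to 09:08 is 150 minutes.

150 minutes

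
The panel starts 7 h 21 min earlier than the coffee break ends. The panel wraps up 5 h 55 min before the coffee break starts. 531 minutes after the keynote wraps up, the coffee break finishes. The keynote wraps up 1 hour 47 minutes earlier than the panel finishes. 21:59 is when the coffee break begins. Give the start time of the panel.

The panel ends at 21:59 − 355 min = 16:04.
The keynote ends at 16:04 − 107 min = 14:17.
The coffee break ends at 14:17 + 531 min = 23:08.
The panel starts at 23:08 − 441 min = 15:47.

15:47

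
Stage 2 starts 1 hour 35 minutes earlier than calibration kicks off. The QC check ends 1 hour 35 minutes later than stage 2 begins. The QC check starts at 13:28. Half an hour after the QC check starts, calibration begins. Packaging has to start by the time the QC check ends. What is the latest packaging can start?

13:58

Calibration starts at 13:28 + 30 min = 13:58.
Stage 2 starts at 13:58 − 95 min = 12:23.
The QC check ends at 12:23 + 95 min = 13:58.
Packaging is bounded by the QC check, so the latest it can start is 13:58.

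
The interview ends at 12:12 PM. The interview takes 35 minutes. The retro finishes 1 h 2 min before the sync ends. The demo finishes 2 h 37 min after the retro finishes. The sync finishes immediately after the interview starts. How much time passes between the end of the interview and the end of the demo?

The interview starts at 12:12 PM − 35 min = 11:37 AM.
So the sync ends at 11:37 AM.
The retro ends at 11:37 AM − 62 min = 10:35 AM.
The demo ends at 10:35 AM + 157 min = 1:12 PM.
From 12:12 PM to 1:12 PM is 1 hour.

1 hour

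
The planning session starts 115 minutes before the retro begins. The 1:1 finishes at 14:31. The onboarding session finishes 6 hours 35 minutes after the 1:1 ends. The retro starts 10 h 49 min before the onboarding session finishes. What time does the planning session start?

08:22

The onboarding session ends at 14:31 + 395 min = 21:06.
The retro starts at 21:06 − 649 min = 10:17.
The planning session starts at 10:17 − 115 min = 08:22.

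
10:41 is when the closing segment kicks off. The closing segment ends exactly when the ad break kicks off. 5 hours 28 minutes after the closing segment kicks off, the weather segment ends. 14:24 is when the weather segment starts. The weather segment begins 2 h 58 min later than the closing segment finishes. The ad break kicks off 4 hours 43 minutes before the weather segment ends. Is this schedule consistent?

Yes

The weather segment ends at 10:41 + 328 min = 16:09.
The ad break starts at 16:09 − 283 min = 11:26.
So the closing segment ends at 11:26.
The weather segment starts at 11:26 + 178 min = 14:24.
That matches the stated 14:24, so the schedule is consistent.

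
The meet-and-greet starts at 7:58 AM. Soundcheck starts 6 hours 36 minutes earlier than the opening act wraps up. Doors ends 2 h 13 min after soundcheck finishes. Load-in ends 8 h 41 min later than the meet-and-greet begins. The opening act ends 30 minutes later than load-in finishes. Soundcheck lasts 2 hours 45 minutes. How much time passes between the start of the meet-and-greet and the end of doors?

7 h 33 min

Load-in ends at 7:58 AM + 521 min = 4:39 PM.
The opening act ends at 4:39 PM + 30 min = 5:09 PM.
Soundcheck starts at 5:09 PM − 396 min = 10:33 AM.
Soundcheck ends at 10:33 AM + 165 min = 1:18 PM.
Doors ends at 1:18 PM + 133 min = 3:31 PM.
From 7:58 AM to 3:31 PM is 7 h 33 min.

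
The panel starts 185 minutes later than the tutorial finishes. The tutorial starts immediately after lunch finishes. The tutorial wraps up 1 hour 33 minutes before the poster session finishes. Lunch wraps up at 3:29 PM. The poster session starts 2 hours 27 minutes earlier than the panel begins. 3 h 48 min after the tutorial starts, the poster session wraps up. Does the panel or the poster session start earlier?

The tutorial starts at 3:29 PM.
The poster session ends at 3:29 PM + 228 min = 7:17 PM.
The tutorial ends at 7:17 PM − 93 min = 5:44 PM.
The panel starts at 5:44 PM + 185 min = 8:49 PM.
The poster session starts at 8:49 PM − 147 min = 6:22 PM.
The panel starts at 8:49 PM and the poster session starts at 6:22 PM, so the poster session is first.

the poster session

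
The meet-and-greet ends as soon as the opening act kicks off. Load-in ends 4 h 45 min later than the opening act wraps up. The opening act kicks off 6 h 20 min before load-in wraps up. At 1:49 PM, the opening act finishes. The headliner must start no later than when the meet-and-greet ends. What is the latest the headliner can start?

Load-in ends at 1:49 PM + 285 min = 6:34 PM.
The opening act starts at 6:34 PM − 380 min = 12:14 PM.
So the meet-and-greet ends at 12:14 PM.
The headliner is bounded by the meet-and-greet, so the latest it can start is 12:14 PM.

12:14 PM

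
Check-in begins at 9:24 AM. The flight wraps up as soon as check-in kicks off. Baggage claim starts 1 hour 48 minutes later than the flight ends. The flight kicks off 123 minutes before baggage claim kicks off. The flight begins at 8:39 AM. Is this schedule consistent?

No

The flight ends at 9:24 AM.
Baggage claim starts at 9:24 AM + 108 min = 11:12 AM.
The flight starts at 11:12 AM − 123 min = 9:09 AM.
But the flight is also said to start at 8:39 AM — a 30-minute conflict.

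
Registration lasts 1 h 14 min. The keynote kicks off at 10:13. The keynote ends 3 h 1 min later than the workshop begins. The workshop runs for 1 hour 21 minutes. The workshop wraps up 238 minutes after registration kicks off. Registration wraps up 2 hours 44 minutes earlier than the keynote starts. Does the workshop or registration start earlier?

Registration ends at 10:13 − 164 min = 07:29.
Registration starts at 07:29 − 74 min = 06:15.
The workshop ends at 06:15 + 238 min = 10:13.
The workshop starts at 10:13 − 81 min = 08:52.
The workshop starts at 08:52 and registration starts at 06:15, so registration is first.

registration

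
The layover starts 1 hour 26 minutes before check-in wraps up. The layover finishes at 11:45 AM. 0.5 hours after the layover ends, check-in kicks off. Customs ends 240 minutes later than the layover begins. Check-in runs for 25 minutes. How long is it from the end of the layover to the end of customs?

Check-in starts at 11:45 AM + 30 min = 12:15 PM.
Check-in ends at 12:15 PM + 25 min = 12:40 PM.
The layover starts at 12:40 PM − 86 min = 11:14 AM.
Customs ends at 11:14 AM + 240 min = 3:14 PM.
From 11:45 AM to 3:14 PM is 3 h 29 min.

3 h 29 min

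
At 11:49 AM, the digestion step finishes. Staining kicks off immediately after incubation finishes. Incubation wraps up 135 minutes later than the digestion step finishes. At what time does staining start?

2:04 PM

Incubation ends at 11:49 AM + 135 min = 2:04 PM.
So staining starts at 2:04 PM.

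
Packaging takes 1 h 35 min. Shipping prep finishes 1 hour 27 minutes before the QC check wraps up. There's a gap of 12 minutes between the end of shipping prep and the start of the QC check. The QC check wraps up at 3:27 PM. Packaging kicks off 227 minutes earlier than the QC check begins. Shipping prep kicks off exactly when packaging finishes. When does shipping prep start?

12:00 PM

Shipping prep ends at 3:27 PM − 87 min = 2:00 PM.
The QC check starts at 2:00 PM + 12 min = 2:12 PM.
Packaging starts at 2:12 PM − 227 min = 10:25 AM.
Packaging ends at 10:25 AM + 95 min = 12:00 PM.
So shipping prep starts at 12:00 PM.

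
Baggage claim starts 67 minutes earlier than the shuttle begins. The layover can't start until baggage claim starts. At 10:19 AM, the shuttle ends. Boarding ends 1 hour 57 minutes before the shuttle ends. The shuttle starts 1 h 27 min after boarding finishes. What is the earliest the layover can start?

Boarding ends at 10:19 AM − 117 min = 8:22 AM.
The shuttle starts at 8:22 AM + 87 min = 9:49 AM.
Baggage claim starts at 9:49 AM − 67 min = 8:42 AM.
The layover is bounded by baggage claim, so the earliest it can start is 8:42 AM.

8:42 AM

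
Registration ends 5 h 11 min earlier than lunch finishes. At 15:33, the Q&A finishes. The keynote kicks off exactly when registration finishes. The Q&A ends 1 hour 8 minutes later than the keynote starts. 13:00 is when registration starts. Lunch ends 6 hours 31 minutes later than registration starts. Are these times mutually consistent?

No

Lunch ends at 13:00 + 391 min = 19:31.
Registration ends at 19:31 − 311 min = 14:20.
So the keynote starts at 14:20.
The Q&A ends at 14:20 + 68 min = 15:28.
But the Q&A is also said to end at 15:33 — a 5-minute conflict.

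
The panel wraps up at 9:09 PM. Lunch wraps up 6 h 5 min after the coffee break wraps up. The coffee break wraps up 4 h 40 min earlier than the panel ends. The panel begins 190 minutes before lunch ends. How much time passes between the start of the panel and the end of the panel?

The coffee break ends at 9:09 PM − 280 min = 4:29 PM.
Lunch ends at 4:29 PM + 365 min = 10:34 PM.
The panel starts at 10:34 PM − 190 min = 7:24 PM.
From 7:24 PM to 9:09 PM is 105 minutes.

105 minutes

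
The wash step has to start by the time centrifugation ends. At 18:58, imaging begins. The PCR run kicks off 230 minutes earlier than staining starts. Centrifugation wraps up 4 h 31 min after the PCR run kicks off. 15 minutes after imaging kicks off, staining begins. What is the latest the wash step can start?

19:54

Staining starts at 18:58 + 15 min = 19:13.
The PCR run starts at 19:13 − 230 min = 15:23.
Centrifugation ends at 15:23 + 271 min = 19:54.
The wash step is bounded by centrifugation, so the latest it can start is 19:54.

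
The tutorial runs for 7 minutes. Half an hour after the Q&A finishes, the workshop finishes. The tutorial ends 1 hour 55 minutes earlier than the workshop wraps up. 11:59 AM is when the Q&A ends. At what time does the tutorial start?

The workshop ends at 11:59 AM + 30 min = 12:29 PM.
The tutorial ends at 12:29 PM − 115 min = 10:34 AM.
The tutorial starts at 10:34 AM − 7 min = 10:27 AM.

10:27 AM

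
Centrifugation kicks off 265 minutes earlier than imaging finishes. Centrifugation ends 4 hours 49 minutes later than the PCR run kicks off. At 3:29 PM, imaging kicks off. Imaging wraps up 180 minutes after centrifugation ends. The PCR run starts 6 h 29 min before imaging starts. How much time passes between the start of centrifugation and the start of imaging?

185 minutes

The PCR run starts at 3:29 PM − 389 min = 9:00 AM.
Centrifugation ends at 9:00 AM + 289 min = 1:49 PM.
Imaging ends at 1:49 PM + 180 min = 4:49 PM.
Centrifugation starts at 4:49 PM − 265 min = 12:24 PM.
From 12:24 PM to 3:29 PM is 185 minutes.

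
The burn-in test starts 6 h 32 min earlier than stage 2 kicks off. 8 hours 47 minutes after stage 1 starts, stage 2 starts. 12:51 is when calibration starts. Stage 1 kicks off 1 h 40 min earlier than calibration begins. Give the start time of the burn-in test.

13:26

Stage 1 starts at 12:51 − 100 min = 11:11.
Stage 2 starts at 11:11 + 527 min = 19:58.
The burn-in test starts at 19:58 − 392 min = 13:26.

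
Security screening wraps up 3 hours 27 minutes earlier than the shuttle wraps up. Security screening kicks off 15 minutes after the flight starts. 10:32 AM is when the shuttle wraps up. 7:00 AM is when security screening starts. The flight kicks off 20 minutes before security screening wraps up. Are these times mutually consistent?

Security screening ends at 10:32 AM − 207 min = 7:05 AM.
The flight starts at 7:05 AM − 20 min = 6:45 AM.
Security screening starts at 6:45 AM + 15 min = 7:00 AM.
That matches the stated 7:00 AM, so the schedule is consistent.

Yes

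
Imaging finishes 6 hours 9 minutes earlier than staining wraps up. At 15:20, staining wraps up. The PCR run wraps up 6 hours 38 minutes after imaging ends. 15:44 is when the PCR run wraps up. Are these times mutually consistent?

Imaging ends at 15:20 − 369 min = 09:11.
The PCR run ends at 09:11 + 398 min = 15:49.
But the PCR run is also said to end at 15:44 — a 5-minute conflict.

No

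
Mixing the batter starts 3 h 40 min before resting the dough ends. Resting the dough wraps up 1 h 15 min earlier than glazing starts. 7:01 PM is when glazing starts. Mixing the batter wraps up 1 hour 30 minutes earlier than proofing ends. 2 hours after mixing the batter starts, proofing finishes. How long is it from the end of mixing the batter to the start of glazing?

265 minutes

Resting the dough ends at 7:01 PM − 75 min = 5:46 PM.
Mixing the batter starts at 5:46 PM − 220 min = 2:06 PM.
Proofing ends at 2:06 PM + 120 min = 4:06 PM.
Mixing the batter ends at 4:06 PM − 90 min = 2:36 PM.
From 2:36 PM to 7:01 PM is 265 minutes.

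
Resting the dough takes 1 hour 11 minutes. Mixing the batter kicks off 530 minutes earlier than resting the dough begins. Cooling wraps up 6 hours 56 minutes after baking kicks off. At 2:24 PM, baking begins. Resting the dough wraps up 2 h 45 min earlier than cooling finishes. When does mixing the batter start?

8:34 AM

Cooling ends at 2:24 PM + 416 min = 9:20 PM.
Resting the dough ends at 9:20 PM − 165 min = 6:35 PM.
Resting the dough starts at 6:35 PM − 71 min = 5:24 PM.
Mixing the batter starts at 5:24 PM − 530 min = 8:34 AM.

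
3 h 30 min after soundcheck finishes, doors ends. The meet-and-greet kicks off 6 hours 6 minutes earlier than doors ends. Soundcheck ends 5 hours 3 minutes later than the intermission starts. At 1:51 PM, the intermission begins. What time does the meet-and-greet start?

Soundcheck ends at 1:51 PM + 303 min = 6:54 PM.
Doors ends at 6:54 PM + 210 min = 10:24 PM.
The meet-and-greet starts at 10:24 PM − 366 min = 4:18 PM.

4:18 PM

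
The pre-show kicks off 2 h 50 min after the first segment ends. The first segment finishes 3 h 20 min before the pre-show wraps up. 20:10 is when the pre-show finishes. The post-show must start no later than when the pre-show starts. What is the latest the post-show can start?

19:40

The first segment ends at 20:10 − 200 min = 16:50.
The pre-show starts at 16:50 + 170 min = 19:40.
The post-show is bounded by the pre-show, so the latest it can start is 19:40.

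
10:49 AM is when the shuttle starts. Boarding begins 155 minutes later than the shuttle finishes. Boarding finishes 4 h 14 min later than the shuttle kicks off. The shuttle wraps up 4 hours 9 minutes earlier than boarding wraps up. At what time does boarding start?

Boarding ends at 10:49 AM + 254 min = 3:03 PM.
The shuttle ends at 3:03 PM − 249 min = 10:54 AM.
Boarding starts at 10:54 AM + 155 min = 1:29 PM.

1:29 PM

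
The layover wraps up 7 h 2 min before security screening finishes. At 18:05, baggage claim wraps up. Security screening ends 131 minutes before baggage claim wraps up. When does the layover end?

Security screening ends at 18:05 − 131 min = 15:54.
The layover ends at 15:54 − 422 min = 08:52.

08:52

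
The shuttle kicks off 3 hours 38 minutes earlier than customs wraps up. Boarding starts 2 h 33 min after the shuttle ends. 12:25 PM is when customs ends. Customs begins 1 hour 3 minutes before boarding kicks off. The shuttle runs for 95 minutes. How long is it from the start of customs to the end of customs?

The shuttle starts at 12:25 PM − 218 min = 8:47 AM.
The shuttle ends at 8:47 AM + 95 min = 10:22 AM.
Boarding starts at 10:22 AM + 153 min = 12:55 PM.
Customs starts at 12:55 PM − 63 min = 11:52 AM.
From 11:52 AM to 12:25 PM is 33 minutes.

33 minutes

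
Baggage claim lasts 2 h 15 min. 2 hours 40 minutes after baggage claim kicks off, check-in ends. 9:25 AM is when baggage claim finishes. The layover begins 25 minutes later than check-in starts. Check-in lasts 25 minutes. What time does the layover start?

Baggage claim starts at 9:25 AM − 135 min = 7:10 AM.
Check-in ends at 7:10 AM + 160 min = 9:50 AM.
Check-in starts at 9:50 AM − 25 min = 9:25 AM.
The layover starts at 9:25 AM + 25 min = 9:50 AM.

9:50 AM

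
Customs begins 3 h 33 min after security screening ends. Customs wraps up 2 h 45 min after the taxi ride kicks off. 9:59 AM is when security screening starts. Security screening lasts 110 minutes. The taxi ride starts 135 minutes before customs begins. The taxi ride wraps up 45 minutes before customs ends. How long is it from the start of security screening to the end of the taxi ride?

5 h 8 min

Security screening ends at 9:59 AM + 110 min = 11:49 AM.
Customs starts at 11:49 AM + 213 min = 3:22 PM.
The taxi ride starts at 3:22 PM − 135 min = 1:07 PM.
Customs ends at 1:07 PM + 165 min = 3:52 PM.
The taxi ride ends at 3:52 PM − 45 min = 3:07 PM.
From 9:59 AM to 3:07 PM is 5 h 8 min.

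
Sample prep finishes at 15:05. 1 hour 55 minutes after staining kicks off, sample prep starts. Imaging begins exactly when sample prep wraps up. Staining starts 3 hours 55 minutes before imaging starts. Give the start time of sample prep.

13:05

Imaging starts at 15:05.
Staining starts at 15:05 − 235 min = 11:10.
Sample prep starts at 11:10 + 115 min = 13:05.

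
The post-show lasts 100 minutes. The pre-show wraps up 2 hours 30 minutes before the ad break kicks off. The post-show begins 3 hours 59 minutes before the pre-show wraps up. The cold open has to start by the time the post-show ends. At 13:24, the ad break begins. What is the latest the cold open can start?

The pre-show ends at 13:24 − 150 min = 10:54.
The post-show starts at 10:54 − 239 min = 06:55.
The post-show ends at 06:55 + 100 min = 08:35.
The cold open is bounded by the post-show, so the latest it can start is 08:35.

08:35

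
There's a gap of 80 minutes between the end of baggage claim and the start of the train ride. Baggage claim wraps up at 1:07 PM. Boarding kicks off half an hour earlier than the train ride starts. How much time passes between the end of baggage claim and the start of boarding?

The train ride starts at 1:07 PM + 80 min = 2:27 PM.
Boarding starts at 2:27 PM − 30 min = 1:57 PM.
From 1:07 PM to 1:57 PM is 50 minutes.

50 minutes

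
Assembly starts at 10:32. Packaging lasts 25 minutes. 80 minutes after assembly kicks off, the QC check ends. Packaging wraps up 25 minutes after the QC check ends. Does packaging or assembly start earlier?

assembly

The QC check ends at 10:32 + 80 min = 11:52.
Packaging ends at 11:52 + 25 min = 12:17.
Packaging starts at 12:17 − 25 min = 11:52.
Packaging starts at 11:52 and assembly starts at 10:32, so assembly is first.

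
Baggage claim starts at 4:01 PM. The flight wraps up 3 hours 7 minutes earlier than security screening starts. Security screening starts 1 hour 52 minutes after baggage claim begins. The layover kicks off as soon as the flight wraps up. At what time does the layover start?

Security screening starts at 4:01 PM + 112 min = 5:53 PM.
The flight ends at 5:53 PM − 187 min = 2:46 PM.
So the layover starts at 2:46 PM.

2:46 PM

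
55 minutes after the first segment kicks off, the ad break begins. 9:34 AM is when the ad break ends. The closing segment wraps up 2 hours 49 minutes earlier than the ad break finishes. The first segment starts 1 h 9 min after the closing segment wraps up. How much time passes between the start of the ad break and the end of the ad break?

45 minutes

The closing segment ends at 9:34 AM − 169 min = 6:45 AM.
The first segment starts at 6:45 AM + 69 min = 7:54 AM.
The ad break starts at 7:54 AM + 55 min = 8:49 AM.
From 8:49 AM to 9:34 AM is 45 minutes.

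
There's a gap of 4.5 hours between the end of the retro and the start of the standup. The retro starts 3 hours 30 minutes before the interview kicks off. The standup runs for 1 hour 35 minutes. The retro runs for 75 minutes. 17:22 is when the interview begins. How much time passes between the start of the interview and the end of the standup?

3 h 50 min

The retro starts at 17:22 − 210 min = 13:52.
The retro ends at 13:52 + 75 min = 15:07.
The standup starts at 15:07 + 270 min = 19:37.
The standup ends at 19:37 + 95 min = 21:12.
From 17:22 to 21:12 is 3 h 50 min.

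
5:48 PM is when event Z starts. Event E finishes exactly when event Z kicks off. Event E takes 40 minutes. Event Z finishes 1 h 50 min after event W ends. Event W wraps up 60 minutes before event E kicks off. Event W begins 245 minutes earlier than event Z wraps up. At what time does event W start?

1:53 PM

Event E ends at 5:48 PM.
Event E starts at 5:48 PM − 40 min = 5:08 PM.
Event W ends at 5:08 PM − 60 min = 4:08 PM.
Event Z ends at 4:08 PM + 110 min = 5:58 PM.
Event W starts at 5:58 PM − 245 min = 1:53 PM.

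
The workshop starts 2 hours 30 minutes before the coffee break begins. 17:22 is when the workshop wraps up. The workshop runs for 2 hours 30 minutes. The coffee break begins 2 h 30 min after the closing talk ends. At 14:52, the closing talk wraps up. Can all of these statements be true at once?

The coffee break starts at 14:52 + 150 min = 17:22.
The workshop starts at 17:22 − 150 min = 14:52.
The workshop ends at 14:52 + 150 min = 17:22.
That matches the stated 17:22, so the schedule is consistent.

Yes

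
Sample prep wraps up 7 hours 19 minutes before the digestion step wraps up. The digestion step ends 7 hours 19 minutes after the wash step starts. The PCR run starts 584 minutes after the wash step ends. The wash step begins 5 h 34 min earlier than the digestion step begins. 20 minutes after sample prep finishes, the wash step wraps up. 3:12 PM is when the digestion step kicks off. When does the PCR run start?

The wash step starts at 3:12 PM − 334 min = 9:38 AM.
The digestion step ends at 9:38 AM + 439 min = 4:57 PM.
Sample prep ends at 4:57 PM − 439 min = 9:38 AM.
The wash step ends at 9:38 AM + 20 min = 9:58 AM.
The PCR run starts at 9:58 AM + 584 min = 7:42 PM.

7:42 PM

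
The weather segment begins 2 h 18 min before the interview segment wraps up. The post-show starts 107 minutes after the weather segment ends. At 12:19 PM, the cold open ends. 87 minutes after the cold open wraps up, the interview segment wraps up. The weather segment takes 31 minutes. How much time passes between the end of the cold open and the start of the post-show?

The interview segment ends at 12:19 PM + 87 min = 1:46 PM.
The weather segment starts at 1:46 PM − 138 min = 11:28 AM.
The weather segment ends at 11:28 AM + 31 min = 11:59 AM.
The post-show starts at 11:59 AM + 107 min = 1:46 PM.
From 12:19 PM to 1:46 PM is 1 h 27 min.

1 h 27 min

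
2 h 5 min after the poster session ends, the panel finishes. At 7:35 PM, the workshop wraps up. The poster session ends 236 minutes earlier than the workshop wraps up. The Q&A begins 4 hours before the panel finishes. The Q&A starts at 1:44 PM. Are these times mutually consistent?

The poster session ends at 7:35 PM − 236 min = 3:39 PM.
The panel ends at 3:39 PM + 125 min = 5:44 PM.
The Q&A starts at 5:44 PM − 240 min = 1:44 PM.
That matches the stated 1:44 PM, so the schedule is consistent.

Yes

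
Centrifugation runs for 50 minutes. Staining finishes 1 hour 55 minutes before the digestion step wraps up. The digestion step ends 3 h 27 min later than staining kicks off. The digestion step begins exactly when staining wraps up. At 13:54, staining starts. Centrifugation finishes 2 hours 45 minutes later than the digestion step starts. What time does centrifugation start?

The digestion step ends at 13:54 + 207 min = 17:21.
Staining ends at 17:21 − 115 min = 15:26.
So the digestion step starts at 15:26.
Centrifugation ends at 15:26 + 165 min = 18:11.
Centrifugation starts at 18:11 − 50 min = 17:21.

17:21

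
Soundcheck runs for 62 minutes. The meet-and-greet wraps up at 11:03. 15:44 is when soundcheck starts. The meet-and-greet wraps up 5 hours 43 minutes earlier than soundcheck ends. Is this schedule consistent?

Soundcheck ends at 15:44 + 62 min = 16:46.
The meet-and-greet ends at 16:46 − 343 min = 11:03.
That matches the stated 11:03, so the schedule is consistent.

Yes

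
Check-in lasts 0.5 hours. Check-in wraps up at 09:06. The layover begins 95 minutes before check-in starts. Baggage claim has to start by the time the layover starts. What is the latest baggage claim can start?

Check-in starts at 09:06 − 30 min = 08:36.
The layover starts at 08:36 − 95 min = 07:01.
Baggage claim is bounded by the layover, so the latest it can start is 07:01.

07:01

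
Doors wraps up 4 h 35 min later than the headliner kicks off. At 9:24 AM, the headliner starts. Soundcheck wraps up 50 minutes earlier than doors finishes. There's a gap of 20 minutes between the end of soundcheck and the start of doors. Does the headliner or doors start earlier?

Doors ends at 9:24 AM + 275 min = 1:59 PM.
Soundcheck ends at 1:59 PM − 50 min = 1:09 PM.
Doors starts at 1:09 PM + 20 min = 1:29 PM.
The headliner starts at 9:24 AM and doors starts at 1:29 PM, so the headliner is first.

the headliner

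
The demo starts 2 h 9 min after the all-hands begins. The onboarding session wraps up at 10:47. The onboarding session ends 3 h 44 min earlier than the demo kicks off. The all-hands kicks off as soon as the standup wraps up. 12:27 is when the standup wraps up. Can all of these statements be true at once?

The all-hands starts at 12:27.
The demo starts at 12:27 + 129 min = 14:36.
The onboarding session ends at 14:36 − 224 min = 10:52.
But the onboarding session is also said to end at 10:47 — a 5-minute conflict.

No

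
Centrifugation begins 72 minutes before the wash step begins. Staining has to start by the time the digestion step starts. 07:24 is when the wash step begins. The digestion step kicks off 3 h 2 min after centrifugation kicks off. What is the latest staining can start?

09:14

Centrifugation starts at 07:24 − 72 min = 06:12.
The digestion step starts at 06:12 + 182 min = 09:14.
Staining is bounded by the digestion step, so the latest it can start is 09:14.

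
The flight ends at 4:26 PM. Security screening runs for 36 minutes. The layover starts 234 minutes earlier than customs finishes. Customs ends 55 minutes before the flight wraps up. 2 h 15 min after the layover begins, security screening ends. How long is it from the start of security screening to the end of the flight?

Customs ends at 4:26 PM − 55 min = 3:31 PM.
The layover starts at 3:31 PM − 234 min = 11:37 AM.
Security screening ends at 11:37 AM + 135 min = 1:52 PM.
Security screening starts at 1:52 PM − 36 min = 1:16 PM.
From 1:16 PM to 4:26 PM is 3 hours 10 minutes.

3 hours 10 minutes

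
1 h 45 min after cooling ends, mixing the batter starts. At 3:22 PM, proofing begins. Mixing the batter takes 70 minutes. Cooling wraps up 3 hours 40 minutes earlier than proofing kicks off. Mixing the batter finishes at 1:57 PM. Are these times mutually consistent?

No

Cooling ends at 3:22 PM − 220 min = 11:42 AM.
Mixing the batter starts at 11:42 AM + 105 min = 1:27 PM.
Mixing the batter ends at 1:27 PM + 70 min = 2:37 PM.
But mixing the batter is also said to end at 1:57 PM — a 40-minute conflict.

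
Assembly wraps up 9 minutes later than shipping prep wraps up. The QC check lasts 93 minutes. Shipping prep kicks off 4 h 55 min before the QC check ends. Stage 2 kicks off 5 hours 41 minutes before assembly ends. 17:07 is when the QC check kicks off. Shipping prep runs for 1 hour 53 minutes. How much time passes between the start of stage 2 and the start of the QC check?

The QC check ends at 17:07 + 93 min = 18:40.
Shipping prep starts at 18:40 − 295 min = 13:45.
Shipping prep ends at 13:45 + 113 min = 15:38.
Assembly ends at 15:38 + 9 min = 15:47.
Stage 2 starts at 15:47 − 341 min = 10:06.
From 10:06 to 17:07 is 7 hours 1 minute.

7 hours 1 minute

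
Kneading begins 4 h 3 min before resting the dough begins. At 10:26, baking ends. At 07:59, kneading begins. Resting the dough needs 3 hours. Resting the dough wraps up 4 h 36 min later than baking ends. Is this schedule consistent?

Yes

Resting the dough ends at 10:26 + 276 min = 15:02.
Resting the dough starts at 15:02 − 180 min = 12:02.
Kneading starts at 12:02 − 243 min = 07:59.
That matches the stated 07:59, so the schedule is consistent.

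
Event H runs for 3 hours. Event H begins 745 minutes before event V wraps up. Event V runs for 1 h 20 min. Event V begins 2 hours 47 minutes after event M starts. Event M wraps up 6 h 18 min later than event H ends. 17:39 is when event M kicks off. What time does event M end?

18:39

Event V starts at 17:39 + 167 min = 20:26.
Event V ends at 20:26 + 80 min = 21:46.
Event H starts at 21:46 − 745 min = 09:21.
Event H ends at 09:21 + 180 min = 12:21.
Event M ends at 12:21 + 378 min = 18:39.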